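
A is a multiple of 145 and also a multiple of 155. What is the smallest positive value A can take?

gcd first: 155 = 1·145 + 10; 145 = 14·10 + 5; 10 = 2·5 + 0 → gcd = 5
lcm = 145·155/gcd = 22475/5 = 4495

4495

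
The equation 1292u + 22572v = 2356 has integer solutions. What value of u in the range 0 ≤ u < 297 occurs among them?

194

Reduce mod 22572: 1292u ≡ 2356 (mod 22572). With g = gcd(1292, 22572) = 76 dividing 2356, divide through: 17u ≡ 31 (mod 297).
Since gcd(17, 297) = 1, u ≡ 31·(17)⁻¹ ≡ 194 (mod 297). Smallest non-negative: 194.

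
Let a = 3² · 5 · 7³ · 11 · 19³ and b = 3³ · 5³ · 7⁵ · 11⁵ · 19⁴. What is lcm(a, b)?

max exponent per prime: 3³ · 5³ · 7⁵ · 11⁵ · 19⁴ = 1190534011169839875

1190534011169839875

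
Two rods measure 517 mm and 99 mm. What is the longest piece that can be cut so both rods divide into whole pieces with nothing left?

11

517 = 11 · 47
99 = 3² · 11
Common: 11 = 11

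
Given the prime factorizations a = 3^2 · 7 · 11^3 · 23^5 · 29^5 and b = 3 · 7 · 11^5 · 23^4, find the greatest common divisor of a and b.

min exponent per shared prime: 3 · 7 · 11^3 · 23^4 = 7821835791

7821835791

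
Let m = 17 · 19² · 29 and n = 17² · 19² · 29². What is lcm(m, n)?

max exponent per prime: 17² · 19² · 29² = 87740689

87740689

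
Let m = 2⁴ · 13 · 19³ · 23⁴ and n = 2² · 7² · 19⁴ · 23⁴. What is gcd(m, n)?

7677717676

min exponent per shared prime: 2² · 19³ · 23⁴ = 7677717676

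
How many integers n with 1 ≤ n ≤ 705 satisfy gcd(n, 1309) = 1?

517

Prime factors of 1309: 7, 11, 17. Count integers ≤ 705 divisible by none of them.
By inclusion–exclusion: 705 − ⌊705/7⌋ − ⌊705/11⌋ − ⌊705/17⌋ + ⌊705/77⌋ + ⌊705/119⌋ + ⌊705/187⌋ − ⌊705/1309⌋ = 517.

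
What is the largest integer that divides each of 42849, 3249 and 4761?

9

42849 = 3⁴ · 23²; 3249 = 3² · 19²; 4761 = 3² · 23²
gcd takes min exponent of each prime: 3² = 9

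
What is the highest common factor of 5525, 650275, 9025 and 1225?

25

5525 = 5² · 13 · 17; 650275 = 5² · 19 · 37²; 9025 = 5² · 19²; 1225 = 5² · 7²
gcd takes min exponent of each prime: 5² = 25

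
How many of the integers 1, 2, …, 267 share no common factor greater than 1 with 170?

170 = 2·5·17. Inclusion–exclusion on these primes:
267 − ⌊267/2⌋ − ⌊267/5⌋ − ⌊267/17⌋ + ⌊267/10⌋ + ⌊267/34⌋ + ⌊267/85⌋ − ⌊267/170⌋ = 101

101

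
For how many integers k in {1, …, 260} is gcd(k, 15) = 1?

Prime factors of 15: 3, 5. Count integers ≤ 260 divisible by none of them.
By inclusion–exclusion: 260 − ⌊260/3⌋ − ⌊260/5⌋ + ⌊260/15⌋ = 139.

139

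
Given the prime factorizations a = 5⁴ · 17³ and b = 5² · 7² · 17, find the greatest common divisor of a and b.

min exponent per shared prime: 5² · 17 = 425

425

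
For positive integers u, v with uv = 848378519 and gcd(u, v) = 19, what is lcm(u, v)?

44651501

Since gcd(u,v)·lcm(u,v) = uv, lcm = 848378519/19 = 44651501.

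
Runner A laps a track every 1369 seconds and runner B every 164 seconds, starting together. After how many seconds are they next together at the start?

224516

gcd first: 1369 = 8·164 + 57; 164 = 2·57 + 50; 57 = 1·50 + 7; 50 = 7·7 + 1; 7 = 7·1 + 0 → gcd = 1
lcm = 1369·164/gcd = 224516/1 = 224516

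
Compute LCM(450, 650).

gcd first: 650 = 1·450 + 200; 450 = 2·200 + 50; 200 = 4·50 + 0 → gcd = 50
lcm = 450·650/gcd = 292500/50 = 5850

5850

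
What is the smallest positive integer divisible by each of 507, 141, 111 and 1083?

507 = 3 · 13²; 141 = 3 · 47; 111 = 3 · 37; 1083 = 3 · 19²
lcm takes max exponent of each prime: 3 · 13² · 19² · 37 · 47 = 318283953

318283953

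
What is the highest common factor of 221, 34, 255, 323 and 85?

17

gcd(221, 34): 221 = 6·34 + 17; 34 = 2·17 + 0 → 17
gcd(17, 255): 255 = 15·17 + 0 → 17
gcd(17, 323): 323 = 19·17 + 0 → 17
gcd(17, 85): 85 = 5·17 + 0 → 17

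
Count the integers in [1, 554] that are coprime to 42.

158

Prime factors of 42: 2, 3, 7. Count integers ≤ 554 divisible by none of them.
By inclusion–exclusion: 554 − ⌊554/2⌋ − ⌊554/3⌋ − ⌊554/7⌋ + ⌊554/6⌋ + ⌊554/14⌋ + ⌊554/21⌋ − ⌊554/42⌋ = 158.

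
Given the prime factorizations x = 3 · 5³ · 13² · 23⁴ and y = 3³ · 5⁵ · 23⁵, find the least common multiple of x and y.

91778228465625

max exponent per prime: 3³ · 5⁵ · 13² · 23⁵ = 91778228465625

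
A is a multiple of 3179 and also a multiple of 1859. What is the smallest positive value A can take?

537251

gcd first: 3179 = 1·1859 + 1320; 1859 = 1·1320 + 539; 1320 = 2·539 + 242; 539 = 2·242 + 55; 242 = 4·55 + 22; 55 = 2·22 + 11; 22 = 2·11 + 0 → gcd = 11
lcm = 3179·1859/gcd = 5909761/11 = 537251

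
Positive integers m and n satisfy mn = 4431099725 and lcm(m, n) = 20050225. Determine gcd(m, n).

221

gcd·lcm = product, so gcd = 4431099725/20050225 = 221.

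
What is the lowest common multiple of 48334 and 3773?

48334 = 2 · 11 · 13³; 3773 = 7³ · 11
max exponents: 2 · 7³ · 11 · 13³ = 16578562

16578562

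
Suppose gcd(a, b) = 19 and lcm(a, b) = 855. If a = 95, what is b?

171

Using ab = gcd(a,b)·lcm(a,b) = 19·855 = 16245, we get b = 16245/95 = 171.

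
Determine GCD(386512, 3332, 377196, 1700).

386512 = 2⁴ · 7² · 17 · 29; 3332 = 2² · 7² · 17; 377196 = 2² · 3 · 17 · 43²; 1700 = 2² · 5² · 17
gcd takes min exponent of each prime: 2² · 17 = 68

68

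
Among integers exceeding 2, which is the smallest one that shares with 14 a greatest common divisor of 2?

14 = 2·7. Any a with gcd(a, 14) = 2 is a multiple of 2, say 2s, with s coprime to 7.
Need s > 2/2, so s ≥ 2. First s ≥ 2 with gcd(s, 7) = 1 is s = 2. Thus a = 2·2 = 4.

4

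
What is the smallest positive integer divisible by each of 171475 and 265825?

gcd first: 265825 = 1·171475 + 94350; 171475 = 1·94350 + 77125; 94350 = 1·77125 + 17225; 77125 = 4·17225 + 8225; 17225 = 2·8225 + 775; 8225 = 10·775 + 475; 775 = 1·475 + 300; 475 = 1·300 + 175; 300 = 1·175 + 125; 175 = 1·125 + 50; 125 = 2·50 + 25; 50 = 2·25 + 0 → gcd = 25
lcm = 171475·265825/gcd = 45582341875/25 = 1823293675

1823293675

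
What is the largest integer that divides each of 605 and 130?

5

605 = 5 · 11²
130 = 2 · 5 · 13
Common: 5 = 5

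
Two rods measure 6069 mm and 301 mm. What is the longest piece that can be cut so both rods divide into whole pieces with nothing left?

7

Euclid: 6069 = 20·301 + 49; 301 = 6·49 + 7; 49 = 7·7 + 0. Last nonzero remainder: 7.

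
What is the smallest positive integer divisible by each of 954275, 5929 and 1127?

lcm(954275, 5929) = 954275·5929/gcd = 5657896475/49 = 115467275
lcm(115467275, 1127) = 115467275·1127/gcd = 130131618925/49 = 2655747325

2655747325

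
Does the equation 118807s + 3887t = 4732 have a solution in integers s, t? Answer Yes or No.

By Bézout, 118807s + 3887t = 4732 has integer solutions iff gcd(118807, 3887) | 4732.
Euclid: 118807 = 30·3887 + 2197; 3887 = 1·2197 + 1690; 2197 = 1·1690 + 507; 1690 = 3·507 + 169; 507 = 3·169 + 0. gcd = 169; 4732 mod 169 = 0. Yes.

Yes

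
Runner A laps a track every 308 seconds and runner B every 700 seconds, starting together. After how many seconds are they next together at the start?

308 = 2² · 7 · 11; 700 = 2² · 5² · 7
max exponents: 2² · 5² · 7 · 11 = 7700

7700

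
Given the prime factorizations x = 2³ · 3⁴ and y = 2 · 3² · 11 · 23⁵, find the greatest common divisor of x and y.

min exponent per shared prime: 2 · 3² = 18

18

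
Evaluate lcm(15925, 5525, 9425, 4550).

15702050

lcm(15925, 5525) = 15925·5525/gcd = 87985625/325 = 270725
lcm(270725, 9425) = 270725·9425/gcd = 2551583125/325 = 7851025
lcm(7851025, 4550) = 7851025·4550/gcd = 35722163750/2275 = 15702050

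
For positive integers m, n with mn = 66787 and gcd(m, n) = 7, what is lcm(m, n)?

Since gcd(m,n)·lcm(m,n) = mn, lcm = 66787/7 = 9541.

9541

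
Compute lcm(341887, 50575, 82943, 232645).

8059986025

341887 = 7 · 13² · 17²; 50575 = 5² · 7 · 17²; 82943 = 7 · 17² · 41; 232645 = 5 · 7 · 17² · 23
lcm takes max exponent of each prime: 5² · 7 · 13² · 17² · 23 · 41 = 8059986025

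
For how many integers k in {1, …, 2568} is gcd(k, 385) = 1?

Prime factors of 385: 5, 7, 11. Count integers ≤ 2568 divisible by none of them.
By inclusion–exclusion: 2568 − ⌊2568/5⌋ − ⌊2568/7⌋ − ⌊2568/11⌋ + ⌊2568/35⌋ + ⌊2568/55⌋ + ⌊2568/77⌋ − ⌊2568/385⌋ = 1602.

1602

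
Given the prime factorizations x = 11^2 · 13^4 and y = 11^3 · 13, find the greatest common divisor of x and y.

1573

min exponent per shared prime: 11^2 · 13 = 1573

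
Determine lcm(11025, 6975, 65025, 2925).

1284048675

lcm(11025, 6975) = 11025·6975/gcd = 76899375/225 = 341775
lcm(341775, 65025) = 341775·65025/gcd = 22223919375/225 = 98772975
lcm(98772975, 2925) = 98772975·2925/gcd = 288910951875/225 = 1284048675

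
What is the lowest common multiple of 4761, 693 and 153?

6232149

4761 = 3² · 23²; 693 = 3² · 7 · 11; 153 = 3² · 17
lcm takes max exponent of each prime: 3² · 7 · 11 · 17 · 23² = 6232149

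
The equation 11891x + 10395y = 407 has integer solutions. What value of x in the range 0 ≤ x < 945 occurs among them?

577

Reduce mod 10395: 11891x ≡ 407 (mod 10395). With g = gcd(11891, 10395) = 11 dividing 407, divide through: 1081x ≡ 37 (mod 945).
Since gcd(1081, 945) = 1, x ≡ 37·(1081)⁻¹ ≡ 577 (mod 945). Smallest non-negative: 577.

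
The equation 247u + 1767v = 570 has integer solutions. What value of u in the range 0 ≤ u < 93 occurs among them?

Reduce mod 1767: 247u ≡ 570 (mod 1767). With g = gcd(247, 1767) = 19 dividing 570, divide through: 13u ≡ 30 (mod 93).
Since gcd(13, 93) = 1, u ≡ 30·(13)⁻¹ ≡ 81 (mod 93). Smallest non-negative: 81.

81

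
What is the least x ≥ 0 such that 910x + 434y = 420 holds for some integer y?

gcd(910, 434) = 14 (Euclid: 910 = 2·434 + 42; 434 = 10·42 + 14; 42 = 3·14 + 0), and 14 | 420.
Extended Euclid: 910·(-10) + 434·(21) = 14. Scale by 30: x₀ = -300.
General solution x = x₀ + 31t; reducing mod 31 gives x = 10 (and y = -20).

10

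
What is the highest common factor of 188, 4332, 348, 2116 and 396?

gcd(188, 4332): 4332 = 23·188 + 8; 188 = 23·8 + 4; 8 = 2·4 + 0 → 4
gcd(4, 348): 348 = 87·4 + 0 → 4
gcd(4, 2116): 2116 = 529·4 + 0 → 4
gcd(4, 396): 396 = 99·4 + 0 → 4

4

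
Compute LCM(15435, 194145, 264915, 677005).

552035970045

15435 = 3² · 5 · 7³; 194145 = 3 · 5 · 7 · 43²; 264915 = 3² · 5 · 7 · 29²; 677005 = 5 · 7 · 23 · 29²
lcm takes max exponent of each prime: 3² · 5 · 7³ · 23 · 29² · 43² = 552035970045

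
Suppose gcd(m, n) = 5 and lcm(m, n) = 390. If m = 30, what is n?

65

m·n = gcd·lcm = 5·390 = 1950, so n = 1950/30 = 65.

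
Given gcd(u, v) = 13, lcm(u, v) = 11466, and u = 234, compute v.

637

u·v = gcd·lcm = 13·11466 = 149058, so v = 149058/234 = 637.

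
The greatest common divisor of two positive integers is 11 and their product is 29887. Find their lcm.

Since gcd(p,q)·lcm(p,q) = pq, lcm = 29887/11 = 2717.

2717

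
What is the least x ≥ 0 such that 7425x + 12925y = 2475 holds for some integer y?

Euclid: 12925 = 1·7425 + 5500; 7425 = 1·5500 + 1925; 5500 = 2·1925 + 1650; 1925 = 1·1650 + 275; 1650 = 6·275 + 0 → gcd = 275; 2475 = 275·9.
Back-substitution yields 7425·(7) + 12925·(-4) = 275, so one solution is x = 7·9 = 63, y = -4·9 = -36.
Solutions in x differ by 12925/275 = 47; the one in [0, 47) is 63 mod 47 = 16.

16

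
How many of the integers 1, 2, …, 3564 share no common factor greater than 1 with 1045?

1045 = 5·11·19. Inclusion–exclusion on these primes:
3564 − ⌊3564/5⌋ − ⌊3564/11⌋ − ⌊3564/19⌋ + ⌊3564/55⌋ + ⌊3564/95⌋ + ⌊3564/209⌋ − ⌊3564/1045⌋ = 2456

2456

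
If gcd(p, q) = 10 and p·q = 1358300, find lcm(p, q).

Since gcd(p,q)·lcm(p,q) = pq, lcm = 1358300/10 = 135830.

135830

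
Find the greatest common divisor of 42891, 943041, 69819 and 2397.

gcd(42891, 943041): 943041 = 21·42891 + 42330; 42891 = 1·42330 + 561; 42330 = 75·561 + 255; 561 = 2·255 + 51; 255 = 5·51 + 0 → 51
gcd(51, 69819): 69819 = 1369·51 + 0 → 51
gcd(51, 2397): 2397 = 47·51 + 0 → 51

51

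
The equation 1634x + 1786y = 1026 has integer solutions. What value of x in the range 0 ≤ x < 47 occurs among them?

Euclid: 1786 = 1·1634 + 152; 1634 = 10·152 + 114; 152 = 1·114 + 38; 114 = 3·38 + 0 → gcd = 38; 1026 = 38·27.
Back-substitution yields 1634·(-12) + 1786·(11) = 38, so one solution is x = -12·27 = -324, y = 11·27 = 297.
Solutions in x differ by 1786/38 = 47; the one in [0, 47) is -324 mod 47 = 5.

5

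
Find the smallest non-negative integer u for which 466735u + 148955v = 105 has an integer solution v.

7459

Euclid: 466735 = 3·148955 + 19870; 148955 = 7·19870 + 9865; 19870 = 2·9865 + 140; 9865 = 70·140 + 65; 140 = 2·65 + 10; 65 = 6·10 + 5; 10 = 2·5 + 0 → gcd = 5; 105 = 5·21.
Back-substitution yields 466735·(-13831) + 148955·(43338) = 5, so one solution is u = -13831·21 = -290451, v = 43338·21 = 910098.
Solutions in u differ by 148955/5 = 29791; the one in [0, 29791) is -290451 mod 29791 = 7459.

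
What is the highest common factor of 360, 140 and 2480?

360 = 2³ · 3² · 5; 140 = 2² · 5 · 7; 2480 = 2⁴ · 5 · 31
gcd takes min exponent of each prime: 2² · 5 = 20

20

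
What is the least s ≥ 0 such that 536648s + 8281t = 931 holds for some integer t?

Reduce mod 8281: 536648s ≡ 931 (mod 8281). With g = gcd(536648, 8281) = 49 dividing 931, divide through: 10952s ≡ 19 (mod 169).
Since gcd(10952, 169) = 1, s ≡ 19·(10952)⁻¹ ≡ 66 (mod 169). Smallest non-negative: 66.

66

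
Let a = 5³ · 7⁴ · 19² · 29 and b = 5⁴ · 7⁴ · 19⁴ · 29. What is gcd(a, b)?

3142008625

min exponent per shared prime: 5³ · 7⁴ · 19² · 29 = 3142008625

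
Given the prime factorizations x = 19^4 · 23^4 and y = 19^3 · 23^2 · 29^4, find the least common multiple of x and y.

max exponent per prime: 19^4 · 23^4 · 29^4 = 25793943219095041

25793943219095041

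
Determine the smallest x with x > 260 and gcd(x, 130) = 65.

325

Multiples of 65 above 260: 65·5, 65·6, … . Need the cofactor coprime to 130/65 = 2.
Checking s = 5, 6, … the first with gcd(s, 2) = 1 is s = 5, giving 325.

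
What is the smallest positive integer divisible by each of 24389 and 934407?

24389 = 29³; 934407 = 3² · 47³
max exponents: 3² · 29³ · 47³ = 22789252323

22789252323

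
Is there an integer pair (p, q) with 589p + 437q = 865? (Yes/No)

gcd(589, 437): 589 = 1·437 + 152; 437 = 2·152 + 133; 152 = 1·133 + 19; 133 = 7·19 + 0 → 19
19 does not divide 865, so a solution does not exist.

No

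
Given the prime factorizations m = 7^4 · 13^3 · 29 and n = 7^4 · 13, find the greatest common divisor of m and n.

min exponent per shared prime: 7^4 · 13 = 31213

31213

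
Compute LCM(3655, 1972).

3655 = 5 · 17 · 43; 1972 = 2² · 17 · 29
max exponents: 2² · 5 · 17 · 29 · 43 = 423980

423980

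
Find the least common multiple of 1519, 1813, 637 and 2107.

1519 = 7² · 31; 1813 = 7² · 37; 637 = 7² · 13; 2107 = 7² · 43
lcm takes max exponent of each prime: 7² · 13 · 31 · 37 · 43 = 31417477

31417477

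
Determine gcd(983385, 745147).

13

983385 = 3² · 5 · 13 · 41²
745147 = 13 · 31 · 43²
Common: 13 = 13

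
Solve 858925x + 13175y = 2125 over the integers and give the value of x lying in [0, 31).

Euclid: 858925 = 65·13175 + 2550; 13175 = 5·2550 + 425; 2550 = 6·425 + 0 → gcd = 425; 2125 = 425·5.
Back-substitution yields 858925·(-5) + 13175·(326) = 425, so one solution is x = -5·5 = -25, y = 326·5 = 1630.
Solutions in x differ by 13175/425 = 31; the one in [0, 31) is -25 mod 31 = 6.

6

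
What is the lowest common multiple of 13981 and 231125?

3231358625

13981 = 11 · 31 · 41; 231125 = 5³ · 43²
max exponents: 5³ · 11 · 31 · 41 · 43² = 3231358625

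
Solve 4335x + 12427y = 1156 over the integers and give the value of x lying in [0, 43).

Reduce mod 12427: 4335x ≡ 1156 (mod 12427). With g = gcd(4335, 12427) = 289 dividing 1156, divide through: 15x ≡ 4 (mod 43).
Since gcd(15, 43) = 1, x ≡ 4·(15)⁻¹ ≡ 6 (mod 43). Smallest non-negative: 6.

6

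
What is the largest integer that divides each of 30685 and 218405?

Euclid: 218405 = 7·30685 + 3610; 30685 = 8·3610 + 1805; 3610 = 2·1805 + 0. Last nonzero remainder: 1805.

1805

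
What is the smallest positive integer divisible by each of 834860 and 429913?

18890377220

gcd first: 834860 = 1·429913 + 404947; 429913 = 1·404947 + 24966; 404947 = 16·24966 + 5491; 24966 = 4·5491 + 3002; 5491 = 1·3002 + 2489; 3002 = 1·2489 + 513; 2489 = 4·513 + 437; 513 = 1·437 + 76; 437 = 5·76 + 57; 76 = 1·57 + 19; 57 = 3·19 + 0 → gcd = 19
lcm = 834860·429913/gcd = 358917167180/19 = 18890377220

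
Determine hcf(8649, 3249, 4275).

gcd(8649, 3249): 8649 = 2·3249 + 2151; 3249 = 1·2151 + 1098; 2151 = 1·1098 + 1053; 1098 = 1·1053 + 45; 1053 = 23·45 + 18; 45 = 2·18 + 9; 18 = 2·9 + 0 → 9
gcd(9, 4275): 4275 = 475·9 + 0 → 9

9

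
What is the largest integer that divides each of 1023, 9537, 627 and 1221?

1023 = 3 · 11 · 31; 9537 = 3 · 11 · 17²; 627 = 3 · 11 · 19; 1221 = 3 · 11 · 37
gcd takes min exponent of each prime: 3 · 11 = 33

33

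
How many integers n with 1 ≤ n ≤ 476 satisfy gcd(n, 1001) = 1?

Prime factors of 1001: 7, 11, 13. Count integers ≤ 476 divisible by none of them.
By inclusion–exclusion: 476 − ⌊476/7⌋ − ⌊476/11⌋ − ⌊476/13⌋ + ⌊476/77⌋ + ⌊476/91⌋ + ⌊476/143⌋ − ⌊476/1001⌋ = 343.

343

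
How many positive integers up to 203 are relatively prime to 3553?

Prime factors of 3553: 11, 17, 19. Count integers ≤ 203 divisible by none of them.
By inclusion–exclusion: 203 − ⌊203/11⌋ − ⌊203/17⌋ − ⌊203/19⌋ + ⌊203/187⌋ + ⌊203/209⌋ + ⌊203/323⌋ − ⌊203/3553⌋ = 165.

165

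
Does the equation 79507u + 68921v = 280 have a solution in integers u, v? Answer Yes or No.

Yes

By Bézout, 79507u + 68921v = 280 has integer solutions iff gcd(79507, 68921) | 280.
Euclid: 79507 = 1·68921 + 10586; 68921 = 6·10586 + 5405; 10586 = 1·5405 + 5181; 5405 = 1·5181 + 224; 5181 = 23·224 + 29; 224 = 7·29 + 21; 29 = 1·21 + 8; 21 = 2·8 + 5; 8 = 1·5 + 3; 5 = 1·3 + 2; 3 = 1·2 + 1; 2 = 2·1 + 0. gcd = 1; 280 mod 1 = 0. Yes.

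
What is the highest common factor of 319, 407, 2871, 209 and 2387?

11

gcd(319, 407): 407 = 1·319 + 88; 319 = 3·88 + 55; 88 = 1·55 + 33; 55 = 1·33 + 22; 33 = 1·22 + 11; 22 = 2·11 + 0 → 11
gcd(11, 2871): 2871 = 261·11 + 0 → 11
gcd(11, 209): 209 = 19·11 + 0 → 11
gcd(11, 2387): 2387 = 217·11 + 0 → 11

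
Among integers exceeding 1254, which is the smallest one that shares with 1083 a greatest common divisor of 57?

1083 = 57·19. Any x with gcd(x, 1083) = 57 is a multiple of 57, say 57s, with s coprime to 19.
Need s > 1254/57, so s ≥ 23. First s ≥ 23 with gcd(s, 19) = 1 is s = 23. Thus x = 57·23 = 1311.

1311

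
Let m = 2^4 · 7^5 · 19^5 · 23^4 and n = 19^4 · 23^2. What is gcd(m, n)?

min exponent per shared prime: 19^4 · 23^2 = 68939809

68939809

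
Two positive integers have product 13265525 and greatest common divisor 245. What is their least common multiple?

54145

For any two positive integers, gcd × lcm equals their product. Hence lcm = 13265525 / 245 = 54145.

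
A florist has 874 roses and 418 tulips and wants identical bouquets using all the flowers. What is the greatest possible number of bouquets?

38

874 = 2 · 19 · 23
418 = 2 · 11 · 19
Common: 2 · 19 = 38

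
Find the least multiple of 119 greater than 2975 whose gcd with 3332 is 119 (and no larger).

Multiples of 119 above 2975: 119·26, 119·27, … . Need the cofactor coprime to 3332/119 = 28.
Checking s = 26, 27, … the first with gcd(s, 28) = 1 is s = 27, giving 3213.

3213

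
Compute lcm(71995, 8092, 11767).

8229604460

lcm(71995, 8092) = 71995·8092/gcd = 582583540/119 = 4895660
lcm(4895660, 11767) = 4895660·11767/gcd = 57607231220/7 = 8229604460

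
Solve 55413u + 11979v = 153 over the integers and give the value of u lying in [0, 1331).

163

Euclid: 55413 = 4·11979 + 7497; 11979 = 1·7497 + 4482; 7497 = 1·4482 + 3015; 4482 = 1·3015 + 1467; 3015 = 2·1467 + 81; 1467 = 18·81 + 9; 81 = 9·9 + 0 → gcd = 9; 153 = 9·17.
Back-substitution yields 55413·(-147) + 11979·(680) = 9, so one solution is u = -147·17 = -2499, v = 680·17 = 11560.
Solutions in u differ by 11979/9 = 1331; the one in [0, 1331) is -2499 mod 1331 = 163.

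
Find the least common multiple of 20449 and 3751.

633919

20449 = 11² · 13²; 3751 = 11² · 31
max exponents: 11² · 13² · 31 = 633919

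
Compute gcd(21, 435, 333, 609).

21 = 3 · 7; 435 = 3 · 5 · 29; 333 = 3² · 37; 609 = 3 · 7 · 29
gcd takes min exponent of each prime: 3 = 3

3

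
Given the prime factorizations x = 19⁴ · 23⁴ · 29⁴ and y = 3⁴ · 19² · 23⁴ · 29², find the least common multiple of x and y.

2089309400746698321

max exponent per prime: 3⁴ · 19⁴ · 23⁴ · 29⁴ = 2089309400746698321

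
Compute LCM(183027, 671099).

2013297

183027 = 3 · 13² · 19²; 671099 = 11 · 13² · 19²
max exponents: 3 · 11 · 13² · 19² = 2013297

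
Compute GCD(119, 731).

Euclid: 731 = 6·119 + 17; 119 = 7·17 + 0. Last nonzero remainder: 17.

17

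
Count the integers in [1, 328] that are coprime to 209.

283

Prime factors of 209: 11, 19. Count integers ≤ 328 divisible by none of them.
By inclusion–exclusion: 328 − ⌊328/11⌋ − ⌊328/19⌋ + ⌊328/209⌋ = 283.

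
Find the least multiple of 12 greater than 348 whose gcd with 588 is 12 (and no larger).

Multiples of 12 above 348: 12·30, 12·31, … . Need the cofactor coprime to 588/12 = 49.
Checking s = 30, 31, … the first with gcd(s, 49) = 1 is s = 30, giving 360.

360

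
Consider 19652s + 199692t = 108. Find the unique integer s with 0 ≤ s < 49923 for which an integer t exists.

24489

Euclid: 199692 = 10·19652 + 3172; 19652 = 6·3172 + 620; 3172 = 5·620 + 72; 620 = 8·72 + 44; 72 = 1·44 + 28; 44 = 1·28 + 16; 28 = 1·16 + 12; 16 = 1·12 + 4; 12 = 3·4 + 0 → gcd = 4; 108 = 4·27.
Back-substitution yields 19652·(13850) + 199692·(-1363) = 4, so one solution is s = 13850·27 = 373950, t = -1363·27 = -36801.
Solutions in s differ by 199692/4 = 49923; the one in [0, 49923) is 373950 mod 49923 = 24489.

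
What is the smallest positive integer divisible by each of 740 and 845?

125060

gcd first: 845 = 1·740 + 105; 740 = 7·105 + 5; 105 = 21·5 + 0 → gcd = 5
lcm = 740·845/gcd = 625300/5 = 125060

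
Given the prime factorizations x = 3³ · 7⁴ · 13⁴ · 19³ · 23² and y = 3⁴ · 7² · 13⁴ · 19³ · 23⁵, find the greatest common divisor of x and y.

137103874613433

min exponent per shared prime: 3³ · 7² · 13⁴ · 19³ · 23² = 137103874613433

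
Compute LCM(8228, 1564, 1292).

8228 = 2² · 11² · 17; 1564 = 2² · 17 · 23; 1292 = 2² · 17 · 19
lcm takes max exponent of each prime: 2² · 11² · 17 · 19 · 23 = 3595636

3595636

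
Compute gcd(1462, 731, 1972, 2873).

17

1462 = 2 · 17 · 43; 731 = 17 · 43; 1972 = 2² · 17 · 29; 2873 = 13² · 17
gcd takes min exponent of each prime: 17 = 17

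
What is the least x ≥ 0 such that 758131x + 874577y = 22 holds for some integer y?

gcd(758131, 874577) = 11 (Euclid: 874577 = 1·758131 + 116446; 758131 = 6·116446 + 59455; 116446 = 1·59455 + 56991; 59455 = 1·56991 + 2464; 56991 = 23·2464 + 319; 2464 = 7·319 + 231; 319 = 1·231 + 88; 231 = 2·88 + 55; 88 = 1·55 + 33; 55 = 1·33 + 22; 33 = 1·22 + 11; 22 = 2·11 + 0), and 11 | 22.
Extended Euclid: 758131·(-30170) + 874577·(26153) = 11. Scale by 2: x₀ = -60340.
General solution x = x₀ + 79507t; reducing mod 79507 gives x = 19167 (and y = -16615).

19167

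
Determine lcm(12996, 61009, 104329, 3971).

6982113996

12996 = 2² · 3² · 19²; 61009 = 13² · 19²; 104329 = 17² · 19²; 3971 = 11 · 19²
lcm takes max exponent of each prime: 2² · 3² · 11 · 13² · 17² · 19² = 6982113996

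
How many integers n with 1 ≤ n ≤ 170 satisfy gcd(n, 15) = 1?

15 = 3·5. Inclusion–exclusion on these primes:
170 − ⌊170/3⌋ − ⌊170/5⌋ + ⌊170/15⌋ = 91

91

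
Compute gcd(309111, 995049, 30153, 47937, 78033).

57

309111 = 3 · 11 · 17 · 19 · 29; 995049 = 3² · 11 · 19 · 23²; 30153 = 3 · 19 · 23²; 47937 = 3 · 19 · 29²; 78033 = 3 · 19 · 37²
gcd takes min exponent of each prime: 3 · 19 = 57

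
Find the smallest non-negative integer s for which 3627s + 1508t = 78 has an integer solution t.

10

Reduce mod 1508: 3627s ≡ 78 (mod 1508). With g = gcd(3627, 1508) = 13 dividing 78, divide through: 279s ≡ 6 (mod 116).
Since gcd(279, 116) = 1, s ≡ 6·(279)⁻¹ ≡ 10 (mod 116). Smallest non-negative: 10.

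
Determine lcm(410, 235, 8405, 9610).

410 = 2 · 5 · 41; 235 = 5 · 47; 8405 = 5 · 41²; 9610 = 2 · 5 · 31²
lcm takes max exponent of each prime: 2 · 5 · 31² · 41² · 47 = 759257270

759257270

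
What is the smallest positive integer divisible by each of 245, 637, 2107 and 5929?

245 = 5 · 7²; 637 = 7² · 13; 2107 = 7² · 43; 5929 = 7² · 11²
lcm takes max exponent of each prime: 5 · 7² · 11² · 13 · 43 = 16571555

16571555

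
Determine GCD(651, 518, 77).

7

gcd(651, 518): 651 = 1·518 + 133; 518 = 3·133 + 119; 133 = 1·119 + 14; 119 = 8·14 + 7; 14 = 2·7 + 0 → 7
gcd(7, 77): 77 = 11·7 + 0 → 7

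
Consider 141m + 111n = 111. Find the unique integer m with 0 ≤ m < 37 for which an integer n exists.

Euclid: 141 = 1·111 + 30; 111 = 3·30 + 21; 30 = 1·21 + 9; 21 = 2·9 + 3; 9 = 3·3 + 0 → gcd = 3; 111 = 3·37.
Back-substitution yields 141·(-11) + 111·(14) = 3, so one solution is m = -11·37 = -407, n = 14·37 = 518.
Solutions in m differ by 111/3 = 37; the one in [0, 37) is -407 mod 37 = 0.

0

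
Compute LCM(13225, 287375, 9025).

13225 = 5² · 23²; 287375 = 5³ · 11² · 19; 9025 = 5² · 19²
lcm takes max exponent of each prime: 5³ · 11² · 19² · 23² = 2888406125

2888406125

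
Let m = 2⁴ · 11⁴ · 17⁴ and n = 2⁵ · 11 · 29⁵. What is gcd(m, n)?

min exponent per shared prime: 2⁴ · 11 = 176

176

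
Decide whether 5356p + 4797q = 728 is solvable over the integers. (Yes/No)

Yes

gcd(5356, 4797): 5356 = 1·4797 + 559; 4797 = 8·559 + 325; 559 = 1·325 + 234; 325 = 1·234 + 91; 234 = 2·91 + 52; 91 = 1·52 + 39; 52 = 1·39 + 13; 39 = 3·13 + 0 → 13
13 divides 728, so a solution exists.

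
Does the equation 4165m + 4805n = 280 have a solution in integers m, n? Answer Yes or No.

By Bézout, 4165m + 4805n = 280 has integer solutions iff gcd(4165, 4805) | 280.
Euclid: 4805 = 1·4165 + 640; 4165 = 6·640 + 325; 640 = 1·325 + 315; 325 = 1·315 + 10; 315 = 31·10 + 5; 10 = 2·5 + 0. gcd = 5; 280 mod 5 = 0. Yes.

Yes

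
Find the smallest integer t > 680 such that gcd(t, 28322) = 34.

748

Multiples of 34 above 680: 34·21, 34·22, … . Need the cofactor coprime to 28322/34 = 833.
Checking s = 21, 22, … the first with gcd(s, 833) = 1 is s = 22, giving 748.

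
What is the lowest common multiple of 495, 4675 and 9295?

lcm(495, 4675) = 495·4675/gcd = 2314125/55 = 42075
lcm(42075, 9295) = 42075·9295/gcd = 391087125/55 = 7110675

7110675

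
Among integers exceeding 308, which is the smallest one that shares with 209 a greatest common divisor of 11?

gcd(k, 209) = 11 forces 11 | k; write k = 11s. Then gcd(11s, 11·19) = 11·gcd(s, 19), so need gcd(s, 19) = 1.
11s > 308 gives s ≥ 29. The least s ≥ 29 coprime to 19 is 29, so k = 11·29 = 319.

319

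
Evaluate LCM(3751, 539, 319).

5330171

3751 = 11² · 31; 539 = 7² · 11; 319 = 11 · 29
lcm takes max exponent of each prime: 7² · 11² · 29 · 31 = 5330171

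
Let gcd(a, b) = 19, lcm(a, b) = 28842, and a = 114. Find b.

Using ab = gcd(a,b)·lcm(a,b) = 19·28842 = 547998, we get b = 547998/114 = 4807.

4807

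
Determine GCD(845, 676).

845 = 5 · 13²
676 = 2² · 13²
Common: 13² = 169

169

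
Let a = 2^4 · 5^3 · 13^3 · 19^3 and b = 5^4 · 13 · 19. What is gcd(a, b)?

30875

min exponent per shared prime: 5^3 · 13 · 19 = 30875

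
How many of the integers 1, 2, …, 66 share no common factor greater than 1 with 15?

35

15 = 3·5. Inclusion–exclusion on these primes:
66 − ⌊66/3⌋ − ⌊66/5⌋ + ⌊66/15⌋ = 35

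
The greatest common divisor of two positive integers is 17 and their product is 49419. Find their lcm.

Since gcd(m,n)·lcm(m,n) = mn, lcm = 49419/17 = 2907.

2907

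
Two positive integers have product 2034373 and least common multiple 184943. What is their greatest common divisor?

gcd·lcm = product, so gcd = 2034373/184943 = 11.

11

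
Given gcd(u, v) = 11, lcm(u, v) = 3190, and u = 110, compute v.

319

u·v = gcd·lcm = 11·3190 = 35090, so v = 35090/110 = 319.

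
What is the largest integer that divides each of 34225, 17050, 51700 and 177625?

25

34225 = 5² · 37²; 17050 = 2 · 5² · 11 · 31; 51700 = 2² · 5² · 11 · 47; 177625 = 5³ · 7² · 29
gcd takes min exponent of each prime: 5² = 25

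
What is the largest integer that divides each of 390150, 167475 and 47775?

390150 = 2 · 3³ · 5² · 17²; 167475 = 3 · 5² · 7 · 11 · 29; 47775 = 3 · 5² · 7² · 13
gcd takes min exponent of each prime: 3 · 5² = 75

75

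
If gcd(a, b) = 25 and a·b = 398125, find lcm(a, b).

For any two positive integers, gcd × lcm equals their product. Hence lcm = 398125 / 25 = 15925.

15925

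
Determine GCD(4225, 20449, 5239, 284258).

gcd(4225, 20449): 20449 = 4·4225 + 3549; 4225 = 1·3549 + 676; 3549 = 5·676 + 169; 676 = 4·169 + 0 → 169
gcd(169, 5239): 5239 = 31·169 + 0 → 169
gcd(169, 284258): 284258 = 1682·169 + 0 → 169

169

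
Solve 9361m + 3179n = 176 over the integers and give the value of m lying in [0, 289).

288

Euclid: 9361 = 2·3179 + 3003; 3179 = 1·3003 + 176; 3003 = 17·176 + 11; 176 = 16·11 + 0 → gcd = 11; 176 = 11·16.
Back-substitution yields 9361·(18) + 3179·(-53) = 11, so one solution is m = 18·16 = 288, n = -53·16 = -848.
Solutions in m differ by 3179/11 = 289; the one in [0, 289) is 288 mod 289 = 288.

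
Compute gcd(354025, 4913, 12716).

gcd(354025, 4913): 354025 = 72·4913 + 289; 4913 = 17·289 + 0 → 289
gcd(289, 12716): 12716 = 44·289 + 0 → 289

289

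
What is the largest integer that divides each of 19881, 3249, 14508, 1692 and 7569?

gcd(19881, 3249): 19881 = 6·3249 + 387; 3249 = 8·387 + 153; 387 = 2·153 + 81; 153 = 1·81 + 72; 81 = 1·72 + 9; 72 = 8·9 + 0 → 9
gcd(9, 14508): 14508 = 1612·9 + 0 → 9
gcd(9, 1692): 1692 = 188·9 + 0 → 9
gcd(9, 7569): 7569 = 841·9 + 0 → 9

9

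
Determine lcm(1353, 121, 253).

lcm(1353, 121) = 1353·121/gcd = 163713/11 = 14883
lcm(14883, 253) = 14883·253/gcd = 3765399/11 = 342309

342309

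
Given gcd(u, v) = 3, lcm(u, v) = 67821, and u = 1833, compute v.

Using uv = gcd(u,v)·lcm(u,v) = 3·67821 = 203463, we get v = 203463/1833 = 111.

111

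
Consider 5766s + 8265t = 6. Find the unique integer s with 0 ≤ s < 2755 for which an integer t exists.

gcd(5766, 8265) = 3 (Euclid: 8265 = 1·5766 + 2499; 5766 = 2·2499 + 768; 2499 = 3·768 + 195; 768 = 3·195 + 183; 195 = 1·183 + 12; 183 = 15·12 + 3; 12 = 4·3 + 0), and 3 | 6.
Extended Euclid: 5766·(678) + 8265·(-473) = 3. Scale by 2: s₀ = 1356.
General solution s = s₀ + 2755k; reducing mod 2755 gives s = 1356 (and t = -946).

1356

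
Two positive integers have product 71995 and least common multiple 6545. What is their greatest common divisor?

gcd·lcm = product, so gcd = 71995/6545 = 11.

11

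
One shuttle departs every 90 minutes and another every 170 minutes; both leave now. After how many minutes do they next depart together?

1530

gcd first: 170 = 1·90 + 80; 90 = 1·80 + 10; 80 = 8·10 + 0 → gcd = 10
lcm = 90·170/gcd = 15300/10 = 1530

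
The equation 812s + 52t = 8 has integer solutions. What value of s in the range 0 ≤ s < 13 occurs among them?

Euclid: 812 = 15·52 + 32; 52 = 1·32 + 20; 32 = 1·20 + 12; 20 = 1·12 + 8; 12 = 1·8 + 4; 8 = 2·4 + 0 → gcd = 4; 8 = 4·2.
Back-substitution yields 812·(5) + 52·(-78) = 4, so one solution is s = 5·2 = 10, t = -78·2 = -156.
Solutions in s differ by 52/4 = 13; the one in [0, 13) is 10 mod 13 = 10.

10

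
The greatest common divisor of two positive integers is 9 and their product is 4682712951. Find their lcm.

520301439

gcd·lcm = product, so lcm = 4682712951/9 = 520301439.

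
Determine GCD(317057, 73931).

Euclid: 317057 = 4·73931 + 21333; 73931 = 3·21333 + 9932; 21333 = 2·9932 + 1469; 9932 = 6·1469 + 1118; 1469 = 1·1118 + 351; 1118 = 3·351 + 65; 351 = 5·65 + 26; 65 = 2·26 + 13; 26 = 2·13 + 0. Last nonzero remainder: 13.

13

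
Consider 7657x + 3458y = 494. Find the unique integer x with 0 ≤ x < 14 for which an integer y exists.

10

gcd(7657, 3458) = 247 (Euclid: 7657 = 2·3458 + 741; 3458 = 4·741 + 494; 741 = 1·494 + 247; 494 = 2·247 + 0), and 247 | 494.
Extended Euclid: 7657·(5) + 3458·(-11) = 247. Scale by 2: x₀ = 10.
General solution x = x₀ + 14t; reducing mod 14 gives x = 10 (and y = -22).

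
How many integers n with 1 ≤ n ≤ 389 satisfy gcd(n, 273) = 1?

273 = 3·7·13. Inclusion–exclusion on these primes:
389 − ⌊389/3⌋ − ⌊389/7⌋ − ⌊389/13⌋ + ⌊389/21⌋ + ⌊389/39⌋ + ⌊389/91⌋ − ⌊389/273⌋ = 206

206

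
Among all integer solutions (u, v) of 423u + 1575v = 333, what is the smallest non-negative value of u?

gcd(423, 1575) = 9 (Euclid: 1575 = 3·423 + 306; 423 = 1·306 + 117; 306 = 2·117 + 72; 117 = 1·72 + 45; 72 = 1·45 + 27; 45 = 1·27 + 18; 27 = 1·18 + 9; 18 = 2·9 + 0), and 9 | 333.
Extended Euclid: 423·(-67) + 1575·(18) = 9. Scale by 37: u₀ = -2479.
General solution u = u₀ + 175t; reducing mod 175 gives u = 146 (and v = -39).

146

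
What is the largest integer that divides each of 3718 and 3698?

2

3718 = 2 · 11 · 13²
3698 = 2 · 43²
Common: 2 = 2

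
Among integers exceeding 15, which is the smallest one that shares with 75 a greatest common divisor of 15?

30

gcd(t, 75) = 15 forces 15 | t; write t = 15s. Then gcd(15s, 15·5) = 15·gcd(s, 5), so need gcd(s, 5) = 1.
15s > 15 gives s ≥ 2. The least s ≥ 2 coprime to 5 is 2, so t = 15·2 = 30.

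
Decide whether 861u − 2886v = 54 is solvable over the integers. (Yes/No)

Yes

By Bézout, 861u − 2886v = 54 has integer solutions iff gcd(861, 2886) | 54.
Euclid: 2886 = 3·861 + 303; 861 = 2·303 + 255; 303 = 1·255 + 48; 255 = 5·48 + 15; 48 = 3·15 + 3; 15 = 5·3 + 0. gcd = 3; 54 mod 3 = 0. Yes.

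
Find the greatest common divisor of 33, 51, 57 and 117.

3

gcd(33, 51): 51 = 1·33 + 18; 33 = 1·18 + 15; 18 = 1·15 + 3; 15 = 5·3 + 0 → 3
gcd(3, 57): 57 = 19·3 + 0 → 3
gcd(3, 117): 117 = 39·3 + 0 → 3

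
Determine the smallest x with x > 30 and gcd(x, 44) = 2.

34

44 = 2·22. Any x with gcd(x, 44) = 2 is a multiple of 2, say 2s, with s coprime to 22.
Need s > 30/2, so s ≥ 16. First s ≥ 16 with gcd(s, 22) = 1 is s = 17. Thus x = 2·17 = 34.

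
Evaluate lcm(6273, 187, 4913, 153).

19941867

6273 = 3² · 17 · 41; 187 = 11 · 17; 4913 = 17³; 153 = 3² · 17
lcm takes max exponent of each prime: 3² · 11 · 17³ · 41 = 19941867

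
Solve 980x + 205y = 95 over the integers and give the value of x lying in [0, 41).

Reduce mod 205: 980x ≡ 95 (mod 205). With g = gcd(980, 205) = 5 dividing 95, divide through: 196x ≡ 19 (mod 41).
Since gcd(196, 41) = 1, x ≡ 19·(196)⁻¹ ≡ 7 (mod 41). Smallest non-negative: 7.

7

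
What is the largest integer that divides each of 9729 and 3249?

9

Euclid: 9729 = 2·3249 + 3231; 3249 = 1·3231 + 18; 3231 = 179·18 + 9; 18 = 2·9 + 0. Last nonzero remainder: 9.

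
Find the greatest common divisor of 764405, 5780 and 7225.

1445

764405 = 5 · 17² · 23²; 5780 = 2² · 5 · 17²; 7225 = 5² · 17²
gcd takes min exponent of each prime: 5 · 17² = 1445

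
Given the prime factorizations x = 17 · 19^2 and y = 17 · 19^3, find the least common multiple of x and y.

116603

max exponent per prime: 17 · 19^3 = 116603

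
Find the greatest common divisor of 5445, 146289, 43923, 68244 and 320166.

363

5445 = 3² · 5 · 11²; 146289 = 3 · 11² · 13 · 31; 43923 = 3 · 11⁴; 68244 = 2² · 3 · 11² · 47; 320166 = 2 · 3³ · 7² · 11²
gcd takes min exponent of each prime: 3 · 11² = 363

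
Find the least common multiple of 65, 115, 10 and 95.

56810

lcm(65, 115) = 65·115/gcd = 7475/5 = 1495
lcm(1495, 10) = 1495·10/gcd = 14950/5 = 2990
lcm(2990, 95) = 2990·95/gcd = 284050/5 = 56810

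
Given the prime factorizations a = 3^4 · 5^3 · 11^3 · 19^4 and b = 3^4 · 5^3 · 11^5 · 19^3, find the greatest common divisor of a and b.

min exponent per shared prime: 3^4 · 5^3 · 11^3 · 19^3 = 92434456125

92434456125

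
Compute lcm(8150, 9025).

8150 = 2 · 5² · 163; 9025 = 5² · 19²
max exponents: 2 · 5² · 19² · 163 = 2942150

2942150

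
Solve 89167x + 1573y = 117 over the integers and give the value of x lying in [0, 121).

Euclid: 89167 = 56·1573 + 1079; 1573 = 1·1079 + 494; 1079 = 2·494 + 91; 494 = 5·91 + 39; 91 = 2·39 + 13; 39 = 3·13 + 0 → gcd = 13; 117 = 13·9.
Back-substitution yields 89167·(35) + 1573·(-1984) = 13, so one solution is x = 35·9 = 315, y = -1984·9 = -17856.
Solutions in x differ by 1573/13 = 121; the one in [0, 121) is 315 mod 121 = 73.

73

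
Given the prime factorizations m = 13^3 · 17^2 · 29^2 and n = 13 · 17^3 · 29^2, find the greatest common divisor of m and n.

3159637

min exponent per shared prime: 13 · 17^2 · 29^2 = 3159637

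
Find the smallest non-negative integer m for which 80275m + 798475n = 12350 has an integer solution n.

Euclid: 798475 = 9·80275 + 76000; 80275 = 1·76000 + 4275; 76000 = 17·4275 + 3325; 4275 = 1·3325 + 950; 3325 = 3·950 + 475; 950 = 2·475 + 0 → gcd = 475; 12350 = 475·26.
Back-substitution yields 80275·(-746) + 798475·(75) = 475, so one solution is m = -746·26 = -19396, n = 75·26 = 1950.
Solutions in m differ by 798475/475 = 1681; the one in [0, 1681) is -19396 mod 1681 = 776.

776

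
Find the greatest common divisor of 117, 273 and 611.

117 = 3² · 13; 273 = 3 · 7 · 13; 611 = 13 · 47
gcd takes min exponent of each prime: 13 = 13

13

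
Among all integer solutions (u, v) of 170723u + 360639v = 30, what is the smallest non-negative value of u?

90249

gcd(170723, 360639) = 1 (Euclid: 360639 = 2·170723 + 19193; 170723 = 8·19193 + 17179; 19193 = 1·17179 + 2014; 17179 = 8·2014 + 1067; 2014 = 1·1067 + 947; 1067 = 1·947 + 120; 947 = 7·120 + 107; 120 = 1·107 + 13; 107 = 8·13 + 3; 13 = 4·3 + 1; 3 = 3·1 + 0), and 1 | 30.
Extended Euclid: 170723·(111200) + 360639·(-52641) = 1. Scale by 30: u₀ = 3336000.
General solution u = u₀ + 360639t; reducing mod 360639 gives u = 90249 (and v = -42723).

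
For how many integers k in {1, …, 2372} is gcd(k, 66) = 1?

719

Prime factors of 66: 2, 3, 11. Count integers ≤ 2372 divisible by none of them.
By inclusion–exclusion: 2372 − ⌊2372/2⌋ − ⌊2372/3⌋ − ⌊2372/11⌋ + ⌊2372/6⌋ + ⌊2372/22⌋ + ⌊2372/33⌋ − ⌊2372/66⌋ = 719.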